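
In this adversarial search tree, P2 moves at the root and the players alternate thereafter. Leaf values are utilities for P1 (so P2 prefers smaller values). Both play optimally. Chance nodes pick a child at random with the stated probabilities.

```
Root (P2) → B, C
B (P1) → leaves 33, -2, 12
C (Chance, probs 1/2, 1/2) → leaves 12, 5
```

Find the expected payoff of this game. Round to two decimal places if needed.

8.5

B (P1): max(33, -2, 12) = 33
C (Chance): 1/2·12 + 1/2·5 = 8.5
Root (P2): min(33, 8.5) = 8.5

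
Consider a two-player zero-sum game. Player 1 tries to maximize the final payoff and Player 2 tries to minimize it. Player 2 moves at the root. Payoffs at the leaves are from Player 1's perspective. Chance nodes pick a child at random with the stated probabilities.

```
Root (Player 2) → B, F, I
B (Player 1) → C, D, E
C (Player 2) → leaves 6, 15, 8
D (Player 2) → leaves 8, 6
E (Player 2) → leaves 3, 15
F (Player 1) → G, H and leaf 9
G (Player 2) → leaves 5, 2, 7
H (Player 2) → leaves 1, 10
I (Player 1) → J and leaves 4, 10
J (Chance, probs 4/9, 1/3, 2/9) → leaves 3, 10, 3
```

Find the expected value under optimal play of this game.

C (Player 2): min(6, 15, 8) = 6
D (Player 2): min(8, 6) = 6
E (Player 2): min(3, 15) = 3
B (Player 1): max(6, 6, 3) = 6
G (Player 2): min(5, 2, 7) = 2
H (Player 2): min(1, 10) = 1
F (Player 1): max(2, 1, 9) = 9
J (Chance): 4/9·3 + 1/3·10 + 2/9·3 = 5.33
I (Player 1): max(5.33, 4, 10) = 10
Root (Player 2): min(6, 9, 10) = 6

6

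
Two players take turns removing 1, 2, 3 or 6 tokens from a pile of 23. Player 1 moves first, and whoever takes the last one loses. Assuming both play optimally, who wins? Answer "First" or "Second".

First

Positions where the player to move wins (W) vs loses (L):
i:   0  1  2  3  4  5  6  7  8  9 10 11 12 13 14 15 16 17 18 19 20 21 22 23
     W  L  W  W  W  L  W  W  W  L  W  W  W  L  W  W  W  L  W  W  W  L  W  W
Position 23 is W, so the first player wins.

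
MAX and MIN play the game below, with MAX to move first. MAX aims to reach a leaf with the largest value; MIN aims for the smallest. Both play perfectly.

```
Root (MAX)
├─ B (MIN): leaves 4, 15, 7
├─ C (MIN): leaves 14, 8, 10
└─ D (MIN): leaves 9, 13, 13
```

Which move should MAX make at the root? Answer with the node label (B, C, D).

D

B (MIN): min(4, 15, 7) = 4
C (MIN): min(14, 8, 10) = 8
D (MIN): min(9, 13, 13) = 9
Root (MAX): max(4, 8, 9) = 9
MAX picks the child with the highest value: D (value 9).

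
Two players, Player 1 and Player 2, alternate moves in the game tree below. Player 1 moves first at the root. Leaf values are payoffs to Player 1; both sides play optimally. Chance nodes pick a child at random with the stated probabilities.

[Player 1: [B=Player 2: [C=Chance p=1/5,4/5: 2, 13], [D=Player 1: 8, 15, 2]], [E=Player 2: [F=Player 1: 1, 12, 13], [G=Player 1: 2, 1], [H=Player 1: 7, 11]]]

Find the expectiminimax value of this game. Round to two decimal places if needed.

10.8

C (Chance): 1/5·2 + 4/5·13 = 10.8
D (Player 1): max(8, 15, 2) = 15
B (Player 2): min(10.8, 15) = 10.8
F (Player 1): max(1, 12, 13) = 13
G (Player 1): max(2, 1) = 2
H (Player 1): max(7, 11) = 11
E (Player 2): min(13, 2, 11) = 2
Root (Player 1): max(10.8, 2) = 10.8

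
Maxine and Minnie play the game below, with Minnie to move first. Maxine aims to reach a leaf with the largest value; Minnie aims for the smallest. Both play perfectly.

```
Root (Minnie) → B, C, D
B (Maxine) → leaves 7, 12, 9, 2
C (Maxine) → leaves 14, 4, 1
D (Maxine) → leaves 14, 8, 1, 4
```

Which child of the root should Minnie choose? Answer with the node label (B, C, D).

B (Maxine): max(7, 12, 9, 2) = 12
C (Maxine): max(14, 4, 1) = 14
D (Maxine): max(14, 8, 1, 4) = 14
Root (Minnie): min(12, 14, 14) = 12
Minnie picks the child with the lowest value: B (value 12).

B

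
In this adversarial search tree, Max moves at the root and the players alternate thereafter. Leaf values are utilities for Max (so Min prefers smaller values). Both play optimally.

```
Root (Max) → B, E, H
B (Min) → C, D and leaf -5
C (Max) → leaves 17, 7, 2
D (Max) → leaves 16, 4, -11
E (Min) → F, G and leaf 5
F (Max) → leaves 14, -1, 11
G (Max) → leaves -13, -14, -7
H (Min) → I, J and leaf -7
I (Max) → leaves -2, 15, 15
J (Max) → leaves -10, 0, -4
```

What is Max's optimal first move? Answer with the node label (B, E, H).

C (Max): max(17, 7, 2) = 17
D (Max): max(16, 4, -11) = 16
B (Min): min(17, 16, -5) = -5
F (Max): max(14, -1, 11) = 14
G (Max): max(-13, -14, -7) = -7
E (Min): min(14, -7, 5) = -7
I (Max): max(-2, 15, 15) = 15
J (Max): max(-10, 0, -4) = 0
H (Min): min(15, 0, -7) = -7
Root (Max): max(-5, -7, -7) = -5
Max picks the child with the highest value: B (value -5).

B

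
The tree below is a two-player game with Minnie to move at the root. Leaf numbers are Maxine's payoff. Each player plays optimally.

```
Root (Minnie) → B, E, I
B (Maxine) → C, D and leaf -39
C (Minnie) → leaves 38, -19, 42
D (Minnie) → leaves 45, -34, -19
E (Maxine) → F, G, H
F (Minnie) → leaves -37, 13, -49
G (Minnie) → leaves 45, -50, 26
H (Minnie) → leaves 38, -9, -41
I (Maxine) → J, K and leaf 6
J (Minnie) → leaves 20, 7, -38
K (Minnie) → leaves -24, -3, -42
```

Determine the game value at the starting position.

-41

C (Minnie): min(38, -19, 42) = -19
D (Minnie): min(45, -34, -19) = -34
B (Maxine): max(-19, -34, -39) = -19
F (Minnie): min(-37, 13, -49) = -49
G (Minnie): min(45, -50, 26) = -50
H (Minnie): min(38, -9, -41) = -41
E (Maxine): max(-49, -50, -41) = -41
J (Minnie): min(20, 7, -38) = -38
K (Minnie): min(-24, -3, -42) = -42
I (Maxine): max(-38, -42, 6) = 6
Root (Minnie): min(-19, -41, 6) = -41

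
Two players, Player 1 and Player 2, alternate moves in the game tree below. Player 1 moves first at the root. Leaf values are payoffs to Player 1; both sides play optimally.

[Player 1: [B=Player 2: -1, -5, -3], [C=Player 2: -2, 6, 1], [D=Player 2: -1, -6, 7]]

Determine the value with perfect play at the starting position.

-2

B (Player 2): min(-1, -5, -3) = -5
C (Player 2): min(-2, 6, 1) = -2
D (Player 2): min(-1, -6, 7) = -6
Root (Player 1): max(-5, -2, -6) = -2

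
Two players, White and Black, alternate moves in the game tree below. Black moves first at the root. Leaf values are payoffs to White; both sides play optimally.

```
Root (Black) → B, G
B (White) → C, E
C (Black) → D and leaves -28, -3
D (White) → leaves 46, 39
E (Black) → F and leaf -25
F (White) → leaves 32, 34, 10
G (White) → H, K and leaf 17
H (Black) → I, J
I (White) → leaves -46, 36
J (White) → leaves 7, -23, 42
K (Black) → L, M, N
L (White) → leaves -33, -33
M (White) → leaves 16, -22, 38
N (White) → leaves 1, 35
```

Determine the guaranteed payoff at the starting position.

D (White): max(46, 39) = 46
C (Black): min(46, -28, -3) = -28
F (White): max(32, 34, 10) = 34
E (Black): min(34, -25) = -25
B (White): max(-28, -25) = -25
I (White): max(-46, 36) = 36
J (White): max(7, -23, 42) = 42
H (Black): min(36, 42) = 36
L (White): max(-33, -33) = -33
M (White): max(16, -22, 38) = 38
N (White): max(1, 35) = 35
K (Black): min(-33, 38, 35) = -33
G (White): max(36, -33, 17) = 36
Root (Black): min(-25, 36) = -25

-25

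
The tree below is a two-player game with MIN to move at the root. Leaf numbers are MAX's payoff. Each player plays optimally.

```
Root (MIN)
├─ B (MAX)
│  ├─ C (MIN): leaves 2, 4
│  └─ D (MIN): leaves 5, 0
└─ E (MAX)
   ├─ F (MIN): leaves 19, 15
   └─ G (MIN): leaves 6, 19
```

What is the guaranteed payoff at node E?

F: min(19, 15) = 15
G: min(6, 19) = 6
E: max(15, 6) = 15

15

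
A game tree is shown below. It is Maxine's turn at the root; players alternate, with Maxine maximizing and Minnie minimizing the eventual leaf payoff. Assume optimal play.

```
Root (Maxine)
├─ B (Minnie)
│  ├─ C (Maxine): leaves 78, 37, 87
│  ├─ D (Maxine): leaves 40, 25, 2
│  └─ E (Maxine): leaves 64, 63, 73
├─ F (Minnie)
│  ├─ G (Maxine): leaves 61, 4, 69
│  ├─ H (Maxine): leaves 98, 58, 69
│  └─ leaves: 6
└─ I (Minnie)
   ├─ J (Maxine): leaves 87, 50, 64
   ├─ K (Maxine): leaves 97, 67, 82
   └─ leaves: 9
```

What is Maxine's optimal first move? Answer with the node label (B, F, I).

B

C (Maxine): max(78, 37, 87) = 87
D (Maxine): max(40, 25, 2) = 40
E (Maxine): max(64, 63, 73) = 73
B (Minnie): min(87, 40, 73) = 40
G (Maxine): max(61, 4, 69) = 69
H (Maxine): max(98, 58, 69) = 98
F (Minnie): min(69, 98, 6) = 6
J (Maxine): max(87, 50, 64) = 87
K (Maxine): max(97, 67, 82) = 97
I (Minnie): min(87, 97, 9) = 9
Root (Maxine): max(40, 6, 9) = 40
Maxine picks the child with the highest value: B (value 40).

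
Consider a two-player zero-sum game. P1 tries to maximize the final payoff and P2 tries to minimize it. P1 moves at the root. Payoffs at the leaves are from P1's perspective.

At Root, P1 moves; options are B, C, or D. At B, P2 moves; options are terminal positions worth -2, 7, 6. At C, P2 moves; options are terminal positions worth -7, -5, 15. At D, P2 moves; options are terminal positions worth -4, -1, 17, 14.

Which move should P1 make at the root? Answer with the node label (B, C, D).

B (P2): min(-2, 7, 6) = -2
C (P2): min(-7, -5, 15) = -7
D (P2): min(-4, -1, 17, 14) = -4
Root (P1): max(-2, -7, -4) = -2
P1 picks the child with the highest value: B (value -2).

B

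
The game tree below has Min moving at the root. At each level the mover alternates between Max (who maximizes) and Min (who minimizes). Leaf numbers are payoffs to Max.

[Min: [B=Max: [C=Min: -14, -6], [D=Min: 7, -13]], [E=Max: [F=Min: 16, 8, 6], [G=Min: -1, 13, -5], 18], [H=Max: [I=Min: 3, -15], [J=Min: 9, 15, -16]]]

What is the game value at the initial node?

-15

C (Min): min(-14, -6) = -14
D (Min): min(7, -13) = -13
B (Max): max(-14, -13) = -13
F (Min): min(16, 8, 6) = 6
G (Min): min(-1, 13, -5) = -5
E (Max): max(6, -5, 18) = 18
I (Min): min(3, -15) = -15
J (Min): min(9, 15, -16) = -16
H (Max): max(-15, -16) = -15
Root (Min): min(-13, 18, -15) = -15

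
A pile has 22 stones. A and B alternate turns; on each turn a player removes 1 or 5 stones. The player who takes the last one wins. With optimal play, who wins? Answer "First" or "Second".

Compute winning (W) and losing (L) positions by backward induction:
i:   0  1  2  3  4  5  6  7  8  9 10 11 12 13 14 15 16 17 18 19 20 21 22
     L  W  L  W  L  W  L  W  L  W  L  W  L  W  L  W  L  W  L  W  L  W  L
Position 22 is L, so the second player wins.

Second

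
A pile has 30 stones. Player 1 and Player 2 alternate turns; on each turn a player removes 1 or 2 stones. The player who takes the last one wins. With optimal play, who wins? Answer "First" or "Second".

Second

Mark each pile size as W (mover wins) or L (mover loses):
i:   0  1  2  3  4  5  6  7  8  9 10 11 12 13 14 15 16 17 18 19 20 21 22 23 24 25 26 27 28 29 30
     L  W  W  L  W  W  L  W  W  L  W  W  L  W  W  L  W  W  L  W  W  L  W  W  L  W  W  L  W  W  L
Position 30 is L, so the second player wins.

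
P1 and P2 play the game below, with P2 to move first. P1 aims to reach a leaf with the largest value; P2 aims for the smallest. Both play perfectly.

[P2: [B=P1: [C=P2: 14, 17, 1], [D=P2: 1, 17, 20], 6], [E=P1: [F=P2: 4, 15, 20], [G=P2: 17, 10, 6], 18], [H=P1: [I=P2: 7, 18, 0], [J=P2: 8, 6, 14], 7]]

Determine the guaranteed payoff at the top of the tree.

6

C (P2): min(14, 17, 1) = 1
D (P2): min(1, 17, 20) = 1
B (P1): max(1, 1, 6) = 6
F (P2): min(4, 15, 20) = 4
G (P2): min(17, 10, 6) = 6
E (P1): max(4, 6, 18) = 18
I (P2): min(7, 18, 0) = 0
J (P2): min(8, 6, 14) = 6
H (P1): max(0, 6, 7) = 7
Root (P2): min(6, 18, 7) = 6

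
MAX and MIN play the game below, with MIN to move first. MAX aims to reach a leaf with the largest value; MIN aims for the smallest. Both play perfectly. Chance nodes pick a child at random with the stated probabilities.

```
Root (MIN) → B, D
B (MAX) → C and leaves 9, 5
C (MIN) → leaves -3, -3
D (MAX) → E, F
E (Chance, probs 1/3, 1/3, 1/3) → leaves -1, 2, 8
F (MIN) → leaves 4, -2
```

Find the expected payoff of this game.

3

C (MIN): min(-3, -3) = -3
B (MAX): max(-3, 9, 5) = 9
E (Chance): 1/3·-1 + 1/3·2 + 1/3·8 = 3
F (MIN): min(4, -2) = -2
D (MAX): max(3, -2) = 3
Root (MIN): min(9, 3) = 3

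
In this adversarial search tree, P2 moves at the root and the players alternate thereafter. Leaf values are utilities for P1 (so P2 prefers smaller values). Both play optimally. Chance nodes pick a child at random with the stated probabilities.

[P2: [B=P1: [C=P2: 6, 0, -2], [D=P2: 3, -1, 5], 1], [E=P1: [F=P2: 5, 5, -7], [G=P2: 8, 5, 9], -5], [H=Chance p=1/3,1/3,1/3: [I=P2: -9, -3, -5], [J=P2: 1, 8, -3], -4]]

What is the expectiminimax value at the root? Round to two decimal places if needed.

-5.33

C (P2): min(6, 0, -2) = -2
D (P2): min(3, -1, 5) = -1
B (P1): max(-2, -1, 1) = 1
F (P2): min(5, 5, -7) = -7
G (P2): min(8, 5, 9) = 5
E (P1): max(-7, 5, -5) = 5
I (P2): min(-9, -3, -5) = -9
J (P2): min(1, 8, -3) = -3
H (Chance): 1/3·-9 + 1/3·-3 + 1/3·-4 = -5.33
Root (P2): min(1, 5, -5.33) = -5.33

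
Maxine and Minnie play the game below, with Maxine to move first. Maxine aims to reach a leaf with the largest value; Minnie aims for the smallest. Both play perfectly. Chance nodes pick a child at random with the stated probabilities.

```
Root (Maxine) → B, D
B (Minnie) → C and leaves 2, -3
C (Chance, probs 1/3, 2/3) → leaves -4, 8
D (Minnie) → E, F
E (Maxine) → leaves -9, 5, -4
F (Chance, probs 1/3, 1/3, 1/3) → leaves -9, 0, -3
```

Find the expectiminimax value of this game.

-3

C (Chance): 1/3·-4 + 2/3·8 = 4
B (Minnie): min(4, 2, -3) = -3
E (Maxine): max(-9, 5, -4) = 5
F (Chance): 1/3·-9 + 1/3·0 + 1/3·-3 = -4
D (Minnie): min(5, -4) = -4
Root (Maxine): max(-3, -4) = -3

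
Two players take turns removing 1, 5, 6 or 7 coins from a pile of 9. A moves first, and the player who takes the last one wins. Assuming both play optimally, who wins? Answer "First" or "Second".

First

Positions where the player to move wins (W) vs loses (L):
i:   0  1  2  3  4  5  6  7  8  9
     L  W  L  W  L  W  W  W  W  W
Position 9 is W, so the first player wins.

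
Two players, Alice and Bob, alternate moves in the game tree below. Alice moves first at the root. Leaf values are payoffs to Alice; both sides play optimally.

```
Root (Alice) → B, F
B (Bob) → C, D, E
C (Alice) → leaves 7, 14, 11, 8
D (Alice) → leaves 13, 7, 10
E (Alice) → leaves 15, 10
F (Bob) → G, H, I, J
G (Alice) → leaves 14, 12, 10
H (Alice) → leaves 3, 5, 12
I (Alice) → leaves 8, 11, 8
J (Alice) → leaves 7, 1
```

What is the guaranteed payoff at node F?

7

G: max(14, 12, 10) = 14
H: max(3, 5, 12) = 12
I: max(8, 11, 8) = 11
J: max(7, 1) = 7
F: min(14, 12, 11, 7) = 7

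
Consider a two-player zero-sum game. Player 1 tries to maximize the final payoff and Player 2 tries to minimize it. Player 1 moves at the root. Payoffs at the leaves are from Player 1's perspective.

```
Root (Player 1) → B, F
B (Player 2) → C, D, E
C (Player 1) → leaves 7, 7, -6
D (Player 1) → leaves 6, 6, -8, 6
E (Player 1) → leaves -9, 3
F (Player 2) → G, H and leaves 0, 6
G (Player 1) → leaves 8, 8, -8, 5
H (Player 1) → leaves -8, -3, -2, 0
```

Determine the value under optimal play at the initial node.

3

C (Player 1): max(7, 7, -6) = 7
D (Player 1): max(6, 6, -8, 6) = 6
E (Player 1): max(-9, 3) = 3
B (Player 2): min(7, 6, 3) = 3
G (Player 1): max(8, 8, -8, 5) = 8
H (Player 1): max(-8, -3, -2, 0) = 0
F (Player 2): min(8, 0, 0, 6) = 0
Root (Player 1): max(3, 0) = 3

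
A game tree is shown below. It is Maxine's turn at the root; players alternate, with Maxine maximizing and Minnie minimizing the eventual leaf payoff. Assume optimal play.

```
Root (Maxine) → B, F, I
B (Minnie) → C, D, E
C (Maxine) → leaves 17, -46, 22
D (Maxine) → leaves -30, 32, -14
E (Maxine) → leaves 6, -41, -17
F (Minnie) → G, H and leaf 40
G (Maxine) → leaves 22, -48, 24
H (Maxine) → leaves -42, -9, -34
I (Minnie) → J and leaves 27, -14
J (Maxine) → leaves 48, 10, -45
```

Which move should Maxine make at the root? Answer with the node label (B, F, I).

B

C (Maxine): max(17, -46, 22) = 22
D (Maxine): max(-30, 32, -14) = 32
E (Maxine): max(6, -41, -17) = 6
B (Minnie): min(22, 32, 6) = 6
G (Maxine): max(22, -48, 24) = 24
H (Maxine): max(-42, -9, -34) = -9
F (Minnie): min(24, -9, 40) = -9
J (Maxine): max(48, 10, -45) = 48
I (Minnie): min(48, 27, -14) = -14
Root (Maxine): max(6, -9, -14) = 6
Maxine picks the child with the highest value: B (value 6).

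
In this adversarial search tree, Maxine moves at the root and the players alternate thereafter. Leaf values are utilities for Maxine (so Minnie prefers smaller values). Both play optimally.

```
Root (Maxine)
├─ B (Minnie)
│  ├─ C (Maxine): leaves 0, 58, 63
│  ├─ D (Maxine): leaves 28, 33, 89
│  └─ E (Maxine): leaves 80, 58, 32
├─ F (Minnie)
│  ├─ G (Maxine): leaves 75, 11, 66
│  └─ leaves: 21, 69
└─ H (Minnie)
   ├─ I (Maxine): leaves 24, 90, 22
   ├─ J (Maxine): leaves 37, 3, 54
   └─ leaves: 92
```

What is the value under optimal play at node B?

C: max(0, 58, 63) = 63
D: max(28, 33, 89) = 89
E: max(80, 58, 32) = 80
B: min(63, 89, 80) = 63

63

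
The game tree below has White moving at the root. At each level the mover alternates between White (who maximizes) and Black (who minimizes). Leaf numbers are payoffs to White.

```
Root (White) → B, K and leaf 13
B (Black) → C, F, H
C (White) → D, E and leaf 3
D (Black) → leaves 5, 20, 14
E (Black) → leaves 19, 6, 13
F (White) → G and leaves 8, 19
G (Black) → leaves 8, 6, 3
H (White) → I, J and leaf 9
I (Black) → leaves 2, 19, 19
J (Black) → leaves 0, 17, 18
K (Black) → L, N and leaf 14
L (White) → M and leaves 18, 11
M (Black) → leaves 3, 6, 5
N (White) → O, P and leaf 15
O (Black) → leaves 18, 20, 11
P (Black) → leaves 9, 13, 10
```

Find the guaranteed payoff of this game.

14

D (Black): min(5, 20, 14) = 5
E (Black): min(19, 6, 13) = 6
C (White): max(5, 6, 3) = 6
G (Black): min(8, 6, 3) = 3
F (White): max(3, 8, 19) = 19
I (Black): min(2, 19, 19) = 2
J (Black): min(0, 17, 18) = 0
H (White): max(2, 0, 9) = 9
B (Black): min(6, 19, 9) = 6
M (Black): min(3, 6, 5) = 3
L (White): max(3, 18, 11) = 18
O (Black): min(18, 20, 11) = 11
P (Black): min(9, 13, 10) = 9
N (White): max(11, 9, 15) = 15
K (Black): min(18, 15, 14) = 14
Root (White): max(6, 14, 13) = 14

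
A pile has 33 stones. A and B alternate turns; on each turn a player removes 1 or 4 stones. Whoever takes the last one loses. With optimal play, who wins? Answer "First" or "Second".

W/L table (W = player to move can force a win):
i:   0  1  2  3  4  5  6  7  8  9 10 11 12 13 14 15 16 17 18 19 20 21 22 23 24 25 26 27 28 29 30 31 32 33
     W  L  W  L  W  W  L  W  L  W  W  L  W  L  W  W  L  W  L  W  W  L  W  L  W  W  L  W  L  W  W  L  W  L
Position 33 is L, so the second player wins.

Second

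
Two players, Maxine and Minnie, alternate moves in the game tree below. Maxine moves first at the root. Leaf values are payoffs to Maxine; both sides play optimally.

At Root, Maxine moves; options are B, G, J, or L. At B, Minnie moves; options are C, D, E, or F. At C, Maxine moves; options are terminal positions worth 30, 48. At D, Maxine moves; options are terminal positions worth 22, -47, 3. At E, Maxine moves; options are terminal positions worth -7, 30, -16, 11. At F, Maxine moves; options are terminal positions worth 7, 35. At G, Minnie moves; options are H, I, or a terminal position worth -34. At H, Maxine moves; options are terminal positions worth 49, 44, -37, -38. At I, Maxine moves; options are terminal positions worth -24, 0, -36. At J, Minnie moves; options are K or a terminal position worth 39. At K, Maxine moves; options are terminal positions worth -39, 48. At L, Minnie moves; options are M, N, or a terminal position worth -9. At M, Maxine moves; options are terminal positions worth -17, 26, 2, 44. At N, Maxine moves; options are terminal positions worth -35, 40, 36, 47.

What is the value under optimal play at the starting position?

C (Maxine): max(30, 48) = 48
D (Maxine): max(22, -47, 3) = 22
E (Maxine): max(-7, 30, -16, 11) = 30
F (Maxine): max(7, 35) = 35
B (Minnie): min(48, 22, 30, 35) = 22
H (Maxine): max(49, 44, -37, -38) = 49
I (Maxine): max(-24, 0, -36) = 0
G (Minnie): min(49, 0, -34) = -34
K (Maxine): max(-39, 48) = 48
J (Minnie): min(48, 39) = 39
M (Maxine): max(-17, 26, 2, 44) = 44
N (Maxine): max(-35, 40, 36, 47) = 47
L (Minnie): min(44, 47, -9) = -9
Root (Maxine): max(22, -34, 39, -9) = 39

39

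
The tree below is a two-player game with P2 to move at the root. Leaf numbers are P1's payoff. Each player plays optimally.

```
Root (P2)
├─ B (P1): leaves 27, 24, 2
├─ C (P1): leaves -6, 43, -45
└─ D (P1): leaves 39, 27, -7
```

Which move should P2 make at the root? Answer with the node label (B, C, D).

B (P1): max(27, 24, 2) = 27
C (P1): max(-6, 43, -45) = 43
D (P1): max(39, 27, -7) = 39
Root (P2): min(27, 43, 39) = 27
P2 picks the child with the lowest value: B (value 27).

B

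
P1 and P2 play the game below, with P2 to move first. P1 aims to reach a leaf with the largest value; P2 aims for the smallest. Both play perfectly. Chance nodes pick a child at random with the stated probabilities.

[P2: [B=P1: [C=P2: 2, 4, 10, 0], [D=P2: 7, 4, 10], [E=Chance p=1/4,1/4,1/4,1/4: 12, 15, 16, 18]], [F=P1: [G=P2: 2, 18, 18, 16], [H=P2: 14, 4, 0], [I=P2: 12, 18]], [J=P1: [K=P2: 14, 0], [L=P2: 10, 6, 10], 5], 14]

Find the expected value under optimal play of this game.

6

C (P2): min(2, 4, 10, 0) = 0
D (P2): min(7, 4, 10) = 4
E (Chance): 1/4·12 + 1/4·15 + 1/4·16 + 1/4·18 = 15.25
B (P1): max(0, 4, 15.25) = 15.25
G (P2): min(2, 18, 18, 16) = 2
H (P2): min(14, 4, 0) = 0
I (P2): min(12, 18) = 12
F (P1): max(2, 0, 12) = 12
K (P2): min(14, 0) = 0
L (P2): min(10, 6, 10) = 6
J (P1): max(0, 6, 5) = 6
Root (P2): min(15.25, 12, 6, 14) = 6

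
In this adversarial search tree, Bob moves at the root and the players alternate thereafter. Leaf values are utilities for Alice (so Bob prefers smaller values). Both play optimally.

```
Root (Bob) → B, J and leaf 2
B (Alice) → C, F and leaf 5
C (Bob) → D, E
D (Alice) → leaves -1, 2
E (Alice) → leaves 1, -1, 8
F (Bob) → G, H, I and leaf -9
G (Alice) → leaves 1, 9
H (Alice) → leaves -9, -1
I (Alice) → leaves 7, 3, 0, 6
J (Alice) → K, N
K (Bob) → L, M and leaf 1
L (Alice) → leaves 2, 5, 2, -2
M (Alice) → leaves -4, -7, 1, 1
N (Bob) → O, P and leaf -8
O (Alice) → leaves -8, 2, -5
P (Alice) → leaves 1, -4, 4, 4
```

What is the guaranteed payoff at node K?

1

L: max(2, 5, 2, -2) = 5
M: max(-4, -7, 1, 1) = 1
K: min(5, 1, 1) = 1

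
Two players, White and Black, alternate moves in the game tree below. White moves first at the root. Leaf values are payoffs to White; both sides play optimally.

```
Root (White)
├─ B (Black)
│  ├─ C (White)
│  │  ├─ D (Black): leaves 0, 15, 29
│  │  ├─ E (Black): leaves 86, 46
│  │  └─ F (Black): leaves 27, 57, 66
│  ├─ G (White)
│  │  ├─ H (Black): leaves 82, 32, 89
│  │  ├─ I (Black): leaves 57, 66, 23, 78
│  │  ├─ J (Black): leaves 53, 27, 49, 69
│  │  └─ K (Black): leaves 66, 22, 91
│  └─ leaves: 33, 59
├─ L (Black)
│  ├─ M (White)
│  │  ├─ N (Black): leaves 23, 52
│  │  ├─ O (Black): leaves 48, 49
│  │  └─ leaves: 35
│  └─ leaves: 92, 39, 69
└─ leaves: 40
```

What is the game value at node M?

48

N: min(23, 52) = 23
O: min(48, 49) = 48
M: max(23, 48, 35) = 48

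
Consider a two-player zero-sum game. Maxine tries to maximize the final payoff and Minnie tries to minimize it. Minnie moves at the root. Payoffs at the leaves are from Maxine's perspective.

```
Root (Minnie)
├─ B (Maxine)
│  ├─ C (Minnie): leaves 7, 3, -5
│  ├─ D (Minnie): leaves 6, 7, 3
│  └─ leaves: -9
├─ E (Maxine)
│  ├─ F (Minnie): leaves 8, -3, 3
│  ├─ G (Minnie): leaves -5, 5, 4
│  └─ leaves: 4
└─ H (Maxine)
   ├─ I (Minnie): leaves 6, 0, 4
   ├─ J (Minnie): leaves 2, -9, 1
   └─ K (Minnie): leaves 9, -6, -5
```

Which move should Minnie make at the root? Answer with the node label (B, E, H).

H

C (Minnie): min(7, 3, -5) = -5
D (Minnie): min(6, 7, 3) = 3
B (Maxine): max(-5, 3, -9) = 3
F (Minnie): min(8, -3, 3) = -3
G (Minnie): min(-5, 5, 4) = -5
E (Maxine): max(-3, -5, 4) = 4
I (Minnie): min(6, 0, 4) = 0
J (Minnie): min(2, -9, 1) = -9
K (Minnie): min(9, -6, -5) = -6
H (Maxine): max(0, -9, -6) = 0
Root (Minnie): min(3, 4, 0) = 0
Minnie picks the child with the lowest value: H (value 0).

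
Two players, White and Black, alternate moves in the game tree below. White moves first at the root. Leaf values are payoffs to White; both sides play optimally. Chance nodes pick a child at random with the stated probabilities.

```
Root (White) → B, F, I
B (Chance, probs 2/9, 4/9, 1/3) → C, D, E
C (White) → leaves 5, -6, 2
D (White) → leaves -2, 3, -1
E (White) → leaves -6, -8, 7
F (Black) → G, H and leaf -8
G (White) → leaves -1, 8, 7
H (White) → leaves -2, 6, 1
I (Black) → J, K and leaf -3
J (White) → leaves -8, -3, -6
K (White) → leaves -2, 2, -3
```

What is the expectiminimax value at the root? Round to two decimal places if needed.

4.78

C (White): max(5, -6, 2) = 5
D (White): max(-2, 3, -1) = 3
E (White): max(-6, -8, 7) = 7
B (Chance): 2/9·5 + 4/9·3 + 1/3·7 = 4.78
G (White): max(-1, 8, 7) = 8
H (White): max(-2, 6, 1) = 6
F (Black): min(8, 6, -8) = -8
J (White): max(-8, -3, -6) = -3
K (White): max(-2, 2, -3) = 2
I (Black): min(-3, 2, -3) = -3
Root (White): max(4.78, -8, -3) = 4.78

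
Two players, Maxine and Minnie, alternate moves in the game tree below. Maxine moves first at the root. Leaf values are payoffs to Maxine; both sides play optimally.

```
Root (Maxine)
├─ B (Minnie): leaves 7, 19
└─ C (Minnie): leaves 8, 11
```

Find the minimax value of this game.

8

B (Minnie): min(7, 19) = 7
C (Minnie): min(8, 11) = 8
Root (Maxine): max(7, 8) = 8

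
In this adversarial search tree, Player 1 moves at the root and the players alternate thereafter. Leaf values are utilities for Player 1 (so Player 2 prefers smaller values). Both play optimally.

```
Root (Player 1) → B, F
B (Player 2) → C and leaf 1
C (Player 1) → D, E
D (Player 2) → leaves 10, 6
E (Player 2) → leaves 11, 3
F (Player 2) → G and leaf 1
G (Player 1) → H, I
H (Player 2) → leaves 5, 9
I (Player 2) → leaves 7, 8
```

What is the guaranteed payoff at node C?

D: min(10, 6) = 6
E: min(11, 3) = 3
C: max(6, 3) = 6

6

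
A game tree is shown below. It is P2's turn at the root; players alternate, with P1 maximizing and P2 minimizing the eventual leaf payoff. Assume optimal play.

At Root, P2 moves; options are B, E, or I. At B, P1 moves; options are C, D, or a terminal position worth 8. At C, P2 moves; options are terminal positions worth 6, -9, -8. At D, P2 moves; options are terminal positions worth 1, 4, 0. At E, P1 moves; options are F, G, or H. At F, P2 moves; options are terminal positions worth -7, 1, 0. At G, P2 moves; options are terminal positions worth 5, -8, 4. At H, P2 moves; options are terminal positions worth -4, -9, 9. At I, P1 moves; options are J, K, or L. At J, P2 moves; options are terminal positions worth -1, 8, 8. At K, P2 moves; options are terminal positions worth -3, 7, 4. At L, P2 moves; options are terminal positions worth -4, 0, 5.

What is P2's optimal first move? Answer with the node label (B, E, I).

C (P2): min(6, -9, -8) = -9
D (P2): min(1, 4, 0) = 0
B (P1): max(-9, 0, 8) = 8
F (P2): min(-7, 1, 0) = -7
G (P2): min(5, -8, 4) = -8
H (P2): min(-4, -9, 9) = -9
E (P1): max(-7, -8, -9) = -7
J (P2): min(-1, 8, 8) = -1
K (P2): min(-3, 7, 4) = -3
L (P2): min(-4, 0, 5) = -4
I (P1): max(-1, -3, -4) = -1
Root (P2): min(8, -7, -1) = -7
P2 picks the child with the lowest value: E (value -7).

E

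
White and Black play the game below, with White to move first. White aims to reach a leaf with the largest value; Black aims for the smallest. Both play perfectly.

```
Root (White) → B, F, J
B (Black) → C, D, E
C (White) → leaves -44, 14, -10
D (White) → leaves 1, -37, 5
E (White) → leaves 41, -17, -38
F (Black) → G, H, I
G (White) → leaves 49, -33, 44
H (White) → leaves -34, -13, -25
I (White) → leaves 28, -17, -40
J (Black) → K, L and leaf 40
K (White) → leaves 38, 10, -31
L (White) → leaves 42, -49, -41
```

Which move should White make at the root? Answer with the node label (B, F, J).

C (White): max(-44, 14, -10) = 14
D (White): max(1, -37, 5) = 5
E (White): max(41, -17, -38) = 41
B (Black): min(14, 5, 41) = 5
G (White): max(49, -33, 44) = 49
H (White): max(-34, -13, -25) = -13
I (White): max(28, -17, -40) = 28
F (Black): min(49, -13, 28) = -13
K (White): max(38, 10, -31) = 38
L (White): max(42, -49, -41) = 42
J (Black): min(38, 42, 40) = 38
Root (White): max(5, -13, 38) = 38
White picks the child with the highest value: J (value 38).

J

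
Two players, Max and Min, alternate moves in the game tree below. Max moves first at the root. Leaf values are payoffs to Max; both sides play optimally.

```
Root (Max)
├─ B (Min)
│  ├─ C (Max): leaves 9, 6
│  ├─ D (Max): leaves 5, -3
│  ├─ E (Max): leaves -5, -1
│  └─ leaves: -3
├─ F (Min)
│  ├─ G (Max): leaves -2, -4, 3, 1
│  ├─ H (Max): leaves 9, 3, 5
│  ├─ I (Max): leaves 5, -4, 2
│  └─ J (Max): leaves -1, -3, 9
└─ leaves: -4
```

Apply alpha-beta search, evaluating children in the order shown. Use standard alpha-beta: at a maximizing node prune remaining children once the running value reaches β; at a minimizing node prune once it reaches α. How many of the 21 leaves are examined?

C [α=-∞,β=+∞]: v=9
D [α=-∞,β=9]: v=5
E [α=-∞,β=5]: v=-1
B [α=-∞,β=+∞]: v=-3
G [α=-3,β=+∞]: v=3
H [α=-3,β=3]: v=9 after child 1 ≥ β → β-cutoff, skip 2
I [α=-3,β=3]: v=5 after child 1 ≥ β → β-cutoff, skip 2
J [α=-3,β=3]: v=9
F [α=-3,β=+∞]: v=3
Root [α=-∞,β=+∞]: v=3
Leaves evaluated: 17 of 21.

17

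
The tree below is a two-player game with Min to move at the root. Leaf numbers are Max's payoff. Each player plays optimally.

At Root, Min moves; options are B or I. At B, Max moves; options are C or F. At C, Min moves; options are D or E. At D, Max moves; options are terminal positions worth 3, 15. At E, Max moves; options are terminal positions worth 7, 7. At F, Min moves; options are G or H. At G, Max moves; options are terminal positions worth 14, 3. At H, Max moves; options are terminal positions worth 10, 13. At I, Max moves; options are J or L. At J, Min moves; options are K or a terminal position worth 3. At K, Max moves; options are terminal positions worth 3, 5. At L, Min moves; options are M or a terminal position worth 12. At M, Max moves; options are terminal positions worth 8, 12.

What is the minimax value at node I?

12

K: max(3, 5) = 5
J: min(5, 3) = 3
M: max(8, 12) = 12
L: min(12, 12) = 12
I: max(3, 12) = 12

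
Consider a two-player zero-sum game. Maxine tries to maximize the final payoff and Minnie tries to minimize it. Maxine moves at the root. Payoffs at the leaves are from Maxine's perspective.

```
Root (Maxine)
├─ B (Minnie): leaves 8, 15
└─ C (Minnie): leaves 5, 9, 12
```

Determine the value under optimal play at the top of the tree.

8

B (Minnie): min(8, 15) = 8
C (Minnie): min(5, 9, 12) = 5
Root (Maxine): max(8, 5) = 8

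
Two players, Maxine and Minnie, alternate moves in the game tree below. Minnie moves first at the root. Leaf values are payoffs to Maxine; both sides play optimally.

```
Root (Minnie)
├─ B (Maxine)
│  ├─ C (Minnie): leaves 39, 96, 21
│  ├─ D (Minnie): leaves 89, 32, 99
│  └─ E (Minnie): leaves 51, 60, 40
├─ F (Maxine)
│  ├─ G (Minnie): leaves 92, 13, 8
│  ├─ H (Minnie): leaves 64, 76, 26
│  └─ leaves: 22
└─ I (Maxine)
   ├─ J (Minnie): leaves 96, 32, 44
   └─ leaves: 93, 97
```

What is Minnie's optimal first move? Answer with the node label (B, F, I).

C (Minnie): min(39, 96, 21) = 21
D (Minnie): min(89, 32, 99) = 32
E (Minnie): min(51, 60, 40) = 40
B (Maxine): max(21, 32, 40) = 40
G (Minnie): min(92, 13, 8) = 8
H (Minnie): min(64, 76, 26) = 26
F (Maxine): max(8, 26, 22) = 26
J (Minnie): min(96, 32, 44) = 32
I (Maxine): max(32, 93, 97) = 97
Root (Minnie): min(40, 26, 97) = 26
Minnie picks the child with the lowest value: F (value 26).

F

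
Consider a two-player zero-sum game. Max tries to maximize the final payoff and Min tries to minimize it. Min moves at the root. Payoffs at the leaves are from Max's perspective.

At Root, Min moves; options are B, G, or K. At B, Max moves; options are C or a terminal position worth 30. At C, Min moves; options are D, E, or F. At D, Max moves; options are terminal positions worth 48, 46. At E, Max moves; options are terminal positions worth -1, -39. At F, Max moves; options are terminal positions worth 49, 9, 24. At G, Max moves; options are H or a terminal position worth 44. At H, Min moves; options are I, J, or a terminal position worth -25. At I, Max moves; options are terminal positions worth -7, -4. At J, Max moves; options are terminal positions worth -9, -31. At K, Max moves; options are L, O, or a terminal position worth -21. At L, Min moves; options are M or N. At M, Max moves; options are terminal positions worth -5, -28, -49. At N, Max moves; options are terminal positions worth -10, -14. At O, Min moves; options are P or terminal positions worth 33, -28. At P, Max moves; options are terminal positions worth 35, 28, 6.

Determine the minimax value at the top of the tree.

D (Max): max(48, 46) = 48
E (Max): max(-1, -39) = -1
F (Max): max(49, 9, 24) = 49
C (Min): min(48, -1, 49) = -1
B (Max): max(-1, 30) = 30
I (Max): max(-7, -4) = -4
J (Max): max(-9, -31) = -9
H (Min): min(-4, -9, -25) = -25
G (Max): max(-25, 44) = 44
M (Max): max(-5, -28, -49) = -5
N (Max): max(-10, -14) = -10
L (Min): min(-5, -10) = -10
P (Max): max(35, 28, 6) = 35
O (Min): min(35, 33, -28) = -28
K (Max): max(-10, -28, -21) = -10
Root (Min): min(30, 44, -10) = -10

-10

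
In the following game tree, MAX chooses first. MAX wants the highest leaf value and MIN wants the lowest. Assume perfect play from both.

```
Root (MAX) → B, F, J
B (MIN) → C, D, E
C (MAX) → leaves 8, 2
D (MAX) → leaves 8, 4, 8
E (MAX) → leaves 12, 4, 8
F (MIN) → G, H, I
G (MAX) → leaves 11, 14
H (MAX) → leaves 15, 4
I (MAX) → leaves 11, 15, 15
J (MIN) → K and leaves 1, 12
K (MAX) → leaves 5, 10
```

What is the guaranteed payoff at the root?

14

C (MAX): max(8, 2) = 8
D (MAX): max(8, 4, 8) = 8
E (MAX): max(12, 4, 8) = 12
B (MIN): min(8, 8, 12) = 8
G (MAX): max(11, 14) = 14
H (MAX): max(15, 4) = 15
I (MAX): max(11, 15, 15) = 15
F (MIN): min(14, 15, 15) = 14
K (MAX): max(5, 10) = 10
J (MIN): min(10, 1, 12) = 1
Root (MAX): max(8, 14, 1) = 14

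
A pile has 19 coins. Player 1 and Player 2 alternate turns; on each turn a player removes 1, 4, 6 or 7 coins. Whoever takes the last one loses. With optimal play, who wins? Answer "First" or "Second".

Mark each pile size as W (mover wins) or L (mover loses):
i:   0  1  2  3  4  5  6  7  8  9 10 11 12 13 14 15 16 17 18 19
     W  L  W  L  W  W  L  W  W  W  W  L  W  W  L  W  L  W  W  L
Position 19 is L, so the second player wins.

Second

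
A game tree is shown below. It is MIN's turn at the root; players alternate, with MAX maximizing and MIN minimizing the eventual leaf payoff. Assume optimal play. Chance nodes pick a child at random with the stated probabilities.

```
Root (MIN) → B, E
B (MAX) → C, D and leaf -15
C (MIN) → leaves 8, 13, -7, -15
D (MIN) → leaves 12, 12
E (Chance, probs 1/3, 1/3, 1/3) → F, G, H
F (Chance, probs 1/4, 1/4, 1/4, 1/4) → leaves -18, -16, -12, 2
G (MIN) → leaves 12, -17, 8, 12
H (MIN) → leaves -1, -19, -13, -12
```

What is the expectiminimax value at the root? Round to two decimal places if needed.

-15.67

C (MIN): min(8, 13, -7, -15) = -15
D (MIN): min(12, 12) = 12
B (MAX): max(-15, 12, -15) = 12
F (Chance): 1/4·-18 + 1/4·-16 + 1/4·-12 + 1/4·2 = -11
G (MIN): min(12, -17, 8, 12) = -17
H (MIN): min(-1, -19, -13, -12) = -19
E (Chance): 1/3·-11 + 1/3·-17 + 1/3·-19 = -15.67
Root (MIN): min(12, -15.67) = -15.67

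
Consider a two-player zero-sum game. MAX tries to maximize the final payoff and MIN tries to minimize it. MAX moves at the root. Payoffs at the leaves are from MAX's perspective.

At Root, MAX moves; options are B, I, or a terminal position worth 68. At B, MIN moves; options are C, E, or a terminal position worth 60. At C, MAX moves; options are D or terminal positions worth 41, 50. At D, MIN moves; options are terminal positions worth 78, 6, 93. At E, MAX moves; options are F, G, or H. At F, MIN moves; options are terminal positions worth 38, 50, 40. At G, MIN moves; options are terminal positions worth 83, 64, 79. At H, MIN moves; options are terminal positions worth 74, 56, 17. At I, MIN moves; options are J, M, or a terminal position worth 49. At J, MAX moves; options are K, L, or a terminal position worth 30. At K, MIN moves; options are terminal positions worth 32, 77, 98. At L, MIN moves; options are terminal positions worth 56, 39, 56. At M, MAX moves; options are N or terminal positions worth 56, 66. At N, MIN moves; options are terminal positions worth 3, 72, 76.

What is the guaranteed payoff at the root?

68

D (MIN): min(78, 6, 93) = 6
C (MAX): max(6, 41, 50) = 50
F (MIN): min(38, 50, 40) = 38
G (MIN): min(83, 64, 79) = 64
H (MIN): min(74, 56, 17) = 17
E (MAX): max(38, 64, 17) = 64
B (MIN): min(50, 64, 60) = 50
K (MIN): min(32, 77, 98) = 32
L (MIN): min(56, 39, 56) = 39
J (MAX): max(32, 39, 30) = 39
N (MIN): min(3, 72, 76) = 3
M (MAX): max(3, 56, 66) = 66
I (MIN): min(39, 66, 49) = 39
Root (MAX): max(50, 39, 68) = 68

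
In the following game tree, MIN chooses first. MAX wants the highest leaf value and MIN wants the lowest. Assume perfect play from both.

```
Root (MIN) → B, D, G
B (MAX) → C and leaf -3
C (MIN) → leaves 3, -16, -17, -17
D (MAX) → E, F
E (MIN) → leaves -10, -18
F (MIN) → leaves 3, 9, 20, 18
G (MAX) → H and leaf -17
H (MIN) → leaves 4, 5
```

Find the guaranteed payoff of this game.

C (MIN): min(3, -16, -17, -17) = -17
B (MAX): max(-17, -3) = -3
E (MIN): min(-10, -18) = -18
F (MIN): min(3, 9, 20, 18) = 3
D (MAX): max(-18, 3) = 3
H (MIN): min(4, 5) = 4
G (MAX): max(4, -17) = 4
Root (MIN): min(-3, 3, 4) = -3

-3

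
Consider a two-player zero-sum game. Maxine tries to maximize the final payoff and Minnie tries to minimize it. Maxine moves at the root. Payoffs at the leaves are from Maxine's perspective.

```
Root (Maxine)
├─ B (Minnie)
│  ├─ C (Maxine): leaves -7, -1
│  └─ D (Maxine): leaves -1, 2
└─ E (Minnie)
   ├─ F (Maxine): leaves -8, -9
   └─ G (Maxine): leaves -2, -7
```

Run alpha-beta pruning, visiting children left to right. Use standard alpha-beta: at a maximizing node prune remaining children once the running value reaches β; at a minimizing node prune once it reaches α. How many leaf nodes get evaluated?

5

C [α=-∞,β=+∞]: v=-1
D [α=-∞,β=-1]: v=-1 after child 1 ≥ β → β-cutoff, skip 1
B [α=-∞,β=+∞]: v=-1
F [α=-1,β=+∞]: v=-8
E [α=-1,β=+∞]: v=-8 after child 1 ≤ α → α-cutoff, skip 1
Root [α=-∞,β=+∞]: v=-1
Leaves evaluated: 5 of 8.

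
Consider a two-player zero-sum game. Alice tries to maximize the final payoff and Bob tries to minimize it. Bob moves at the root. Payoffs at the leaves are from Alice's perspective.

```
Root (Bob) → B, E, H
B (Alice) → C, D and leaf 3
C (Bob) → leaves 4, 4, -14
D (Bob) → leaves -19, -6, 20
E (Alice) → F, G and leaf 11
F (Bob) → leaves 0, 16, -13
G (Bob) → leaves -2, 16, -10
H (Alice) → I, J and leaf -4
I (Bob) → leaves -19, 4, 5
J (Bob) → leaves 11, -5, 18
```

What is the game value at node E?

11

F: min(0, 16, -13) = -13
G: min(-2, 16, -10) = -10
E: max(-13, -10, 11) = 11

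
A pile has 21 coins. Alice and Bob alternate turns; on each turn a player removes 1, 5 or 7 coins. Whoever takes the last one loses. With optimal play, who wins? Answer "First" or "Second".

Second

Positions where the player to move wins (W) vs loses (L):
i:   0  1  2  3  4  5  6  7  8  9 10 11 12 13 14 15 16 17 18 19 20 21
     W  L  W  L  W  L  W  L  W  L  W  L  W  L  W  L  W  L  W  L  W  L
Position 21 is L, so the second player wins.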